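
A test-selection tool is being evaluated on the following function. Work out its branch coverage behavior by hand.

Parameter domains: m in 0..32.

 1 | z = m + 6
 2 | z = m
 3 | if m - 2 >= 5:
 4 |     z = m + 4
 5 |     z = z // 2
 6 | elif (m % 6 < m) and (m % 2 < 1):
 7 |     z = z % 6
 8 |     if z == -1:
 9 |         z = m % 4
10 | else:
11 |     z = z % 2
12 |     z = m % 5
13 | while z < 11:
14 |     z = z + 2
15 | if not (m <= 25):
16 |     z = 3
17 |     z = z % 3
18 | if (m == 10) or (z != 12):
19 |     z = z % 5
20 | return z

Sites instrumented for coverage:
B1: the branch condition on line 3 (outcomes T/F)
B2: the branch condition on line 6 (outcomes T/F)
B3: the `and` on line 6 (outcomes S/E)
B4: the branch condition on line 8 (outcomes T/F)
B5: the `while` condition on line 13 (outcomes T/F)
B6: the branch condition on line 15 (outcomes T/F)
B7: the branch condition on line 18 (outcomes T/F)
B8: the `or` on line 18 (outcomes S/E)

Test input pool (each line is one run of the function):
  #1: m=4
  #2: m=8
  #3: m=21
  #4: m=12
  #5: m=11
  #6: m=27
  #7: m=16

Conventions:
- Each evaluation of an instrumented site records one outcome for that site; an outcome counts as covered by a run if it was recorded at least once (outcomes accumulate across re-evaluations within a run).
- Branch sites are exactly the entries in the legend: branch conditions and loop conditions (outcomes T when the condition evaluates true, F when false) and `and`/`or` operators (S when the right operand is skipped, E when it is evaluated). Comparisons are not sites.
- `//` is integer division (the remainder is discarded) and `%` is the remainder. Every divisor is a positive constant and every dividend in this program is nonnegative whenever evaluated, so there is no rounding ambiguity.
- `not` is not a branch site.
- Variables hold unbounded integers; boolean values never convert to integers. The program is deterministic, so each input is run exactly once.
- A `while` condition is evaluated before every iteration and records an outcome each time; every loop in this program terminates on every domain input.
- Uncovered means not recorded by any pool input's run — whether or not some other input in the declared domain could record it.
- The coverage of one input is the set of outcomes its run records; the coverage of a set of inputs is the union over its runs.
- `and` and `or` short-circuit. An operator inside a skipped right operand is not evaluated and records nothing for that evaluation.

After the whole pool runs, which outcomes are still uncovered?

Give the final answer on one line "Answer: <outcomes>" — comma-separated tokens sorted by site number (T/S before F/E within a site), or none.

run #1 (m=4) runs B1->F, B3->S, B2->F, B5->T, B5->T, B5->T, B5->T, B5->F, B6->F, B8->E, B7->F; records B1=F, B2=F, B3=S, B5=T, B5=F, B6=F, B7=F, B8=E
run #2 (m=8) runs B1->T, B5->T, B5->T, B5->T, B5->F, B6->F, B8->E, B7->F; records B1=T, B5=T, B5=F, B6=F, B7=F, B8=E
run #3 (m=21) runs B1->T, B5->F, B6->F, B8->E, B7->F; records B1=T, B5=F, B6=F, B7=F, B8=E
run #4 (m=12) runs B1->T, B5->T, B5->T, B5->F, B6->F, B8->E, B7->F; records B1=T, B5=T, B5=F, B6=F, B7=F, B8=E
run #5 (m=11) runs B1->T, B5->T, B5->T, B5->F, B6->F, B8->E, B7->T; records B1=T, B5=T, B5=F, B6=F, B7=T, B8=E
run #6 (m=27) runs B1->T, B5->F, B6->T, B8->E, B7->T; records B1=T, B5=F, B6=T, B7=T, B8=E
run #7 (m=16) runs B1->T, B5->T, B5->F, B6->F, B8->E, B7->F; records B1=T, B5=T, B5=F, B6=F, B7=F, B8=E
union over the pool: B1=T, B1=F, B2=F, B3=S, B5=T, B5=F, B6=T, B6=F, B7=T, B7=F, B8=E
uncovered (5 of 16): B2=T, B3=E, B4=T, B4=F, B8=S

Answer: B2=T, B3=E, B4=T, B4=F, B8=S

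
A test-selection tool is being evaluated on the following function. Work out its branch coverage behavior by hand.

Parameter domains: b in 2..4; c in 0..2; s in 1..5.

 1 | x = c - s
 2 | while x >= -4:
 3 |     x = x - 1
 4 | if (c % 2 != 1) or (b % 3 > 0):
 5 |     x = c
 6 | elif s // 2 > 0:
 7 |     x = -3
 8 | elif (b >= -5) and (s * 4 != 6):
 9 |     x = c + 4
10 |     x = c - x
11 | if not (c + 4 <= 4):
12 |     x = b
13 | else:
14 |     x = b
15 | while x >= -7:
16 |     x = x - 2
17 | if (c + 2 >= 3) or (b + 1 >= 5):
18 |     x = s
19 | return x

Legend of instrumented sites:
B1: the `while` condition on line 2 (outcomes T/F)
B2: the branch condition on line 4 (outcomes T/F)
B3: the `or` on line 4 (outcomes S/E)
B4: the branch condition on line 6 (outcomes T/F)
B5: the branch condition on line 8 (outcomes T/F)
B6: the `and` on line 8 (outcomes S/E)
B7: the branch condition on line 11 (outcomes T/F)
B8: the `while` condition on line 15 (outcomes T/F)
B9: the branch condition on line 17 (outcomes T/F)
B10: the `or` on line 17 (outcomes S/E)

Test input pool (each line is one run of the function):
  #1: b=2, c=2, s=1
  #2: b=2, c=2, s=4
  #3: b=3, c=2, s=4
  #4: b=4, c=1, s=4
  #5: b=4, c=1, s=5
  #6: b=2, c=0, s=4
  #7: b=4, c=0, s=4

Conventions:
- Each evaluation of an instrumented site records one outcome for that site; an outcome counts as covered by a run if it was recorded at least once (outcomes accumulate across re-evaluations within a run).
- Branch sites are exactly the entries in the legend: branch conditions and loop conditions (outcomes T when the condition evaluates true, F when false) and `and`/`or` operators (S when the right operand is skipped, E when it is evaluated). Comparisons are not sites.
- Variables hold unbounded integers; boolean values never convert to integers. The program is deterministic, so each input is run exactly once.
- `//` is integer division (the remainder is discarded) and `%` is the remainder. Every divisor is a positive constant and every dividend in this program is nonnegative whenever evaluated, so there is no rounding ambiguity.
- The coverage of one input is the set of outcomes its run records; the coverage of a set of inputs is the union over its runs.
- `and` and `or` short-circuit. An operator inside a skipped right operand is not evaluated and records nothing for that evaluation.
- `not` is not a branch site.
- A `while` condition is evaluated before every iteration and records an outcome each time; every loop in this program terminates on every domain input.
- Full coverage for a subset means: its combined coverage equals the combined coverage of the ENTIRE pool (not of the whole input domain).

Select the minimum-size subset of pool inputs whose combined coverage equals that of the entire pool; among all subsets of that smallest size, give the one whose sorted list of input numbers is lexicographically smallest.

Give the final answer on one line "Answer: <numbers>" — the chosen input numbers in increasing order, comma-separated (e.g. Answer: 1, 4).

input #1, b=2, c=2, s=1: events B1->T, B1->T, B1->T, B1->T, B1->T, B1->T, B1->F, B3->S, B2->T, B7->T, B8->T, B8->T, B8->T, B8->T, ...; outcomes B1=T, B1=F, B2=T, B3=S, B7=T, B8=T, B8=F, B9=T, B10=S
input #2, b=2, c=2, s=4: events B1->T, B1->T, B1->T, B1->F, B3->S, B2->T, B7->T, B8->T, B8->T, B8->T, B8->T, B8->T, B8->F, B10->S, ...; outcomes B1=T, B1=F, B2=T, B3=S, B7=T, B8=T, B8=F, B9=T, B10=S
input #3, b=3, c=2, s=4: events B1->T, B1->T, B1->T, B1->F, B3->S, B2->T, B7->T, B8->T, B8->T, B8->T, B8->T, B8->T, B8->T, B8->F, ...; outcomes B1=T, B1=F, B2=T, B3=S, B7=T, B8=T, B8=F, B9=T, B10=S
input #4, b=4, c=1, s=4: events B1->T, B1->T, B1->F, B3->E, B2->T, B7->T, B8->T, B8->T, B8->T, B8->T, B8->T, B8->T, B8->F, B10->S, ...; outcomes B1=T, B1=F, B2=T, B3=E, B7=T, B8=T, B8=F, B9=T, B10=S
input #5, b=4, c=1, s=5: events B1->T, B1->F, B3->E, B2->T, B7->T, B8->T, B8->T, B8->T, B8->T, B8->T, B8->T, B8->F, B10->S, B9->T; outcomes B1=T, B1=F, B2=T, B3=E, B7=T, B8=T, B8=F, B9=T, B10=S
input #6, b=2, c=0, s=4: events B1->T, B1->F, B3->S, B2->T, B7->F, B8->T, B8->T, B8->T, B8->T, B8->T, B8->F, B10->E, B9->F; outcomes B1=T, B1=F, B2=T, B3=S, B7=F, B8=T, B8=F, B9=F, B10=E
input #7, b=4, c=0, s=4: events B1->T, B1->F, B3->S, B2->T, B7->F, B8->T, B8->T, B8->T, B8->T, B8->T, B8->T, B8->F, B10->E, B9->T; outcomes B1=T, B1=F, B2=T, B3=S, B7=F, B8=T, B8=F, B9=T, B10=E
together the pool reaches 13 outcomes: B1=T, B1=F, B2=T, B3=S, B3=E, B7=T, B7=F, B8=T, B8=F, B9=T, B9=F, B10=S, B10=E
size 1 is not enough: best union over all size-1 subsets is 9/13
at size 2, {4, 6} reaches all 13 outcomes; every lexicographically earlier size-2 subset fails

Answer: 4, 6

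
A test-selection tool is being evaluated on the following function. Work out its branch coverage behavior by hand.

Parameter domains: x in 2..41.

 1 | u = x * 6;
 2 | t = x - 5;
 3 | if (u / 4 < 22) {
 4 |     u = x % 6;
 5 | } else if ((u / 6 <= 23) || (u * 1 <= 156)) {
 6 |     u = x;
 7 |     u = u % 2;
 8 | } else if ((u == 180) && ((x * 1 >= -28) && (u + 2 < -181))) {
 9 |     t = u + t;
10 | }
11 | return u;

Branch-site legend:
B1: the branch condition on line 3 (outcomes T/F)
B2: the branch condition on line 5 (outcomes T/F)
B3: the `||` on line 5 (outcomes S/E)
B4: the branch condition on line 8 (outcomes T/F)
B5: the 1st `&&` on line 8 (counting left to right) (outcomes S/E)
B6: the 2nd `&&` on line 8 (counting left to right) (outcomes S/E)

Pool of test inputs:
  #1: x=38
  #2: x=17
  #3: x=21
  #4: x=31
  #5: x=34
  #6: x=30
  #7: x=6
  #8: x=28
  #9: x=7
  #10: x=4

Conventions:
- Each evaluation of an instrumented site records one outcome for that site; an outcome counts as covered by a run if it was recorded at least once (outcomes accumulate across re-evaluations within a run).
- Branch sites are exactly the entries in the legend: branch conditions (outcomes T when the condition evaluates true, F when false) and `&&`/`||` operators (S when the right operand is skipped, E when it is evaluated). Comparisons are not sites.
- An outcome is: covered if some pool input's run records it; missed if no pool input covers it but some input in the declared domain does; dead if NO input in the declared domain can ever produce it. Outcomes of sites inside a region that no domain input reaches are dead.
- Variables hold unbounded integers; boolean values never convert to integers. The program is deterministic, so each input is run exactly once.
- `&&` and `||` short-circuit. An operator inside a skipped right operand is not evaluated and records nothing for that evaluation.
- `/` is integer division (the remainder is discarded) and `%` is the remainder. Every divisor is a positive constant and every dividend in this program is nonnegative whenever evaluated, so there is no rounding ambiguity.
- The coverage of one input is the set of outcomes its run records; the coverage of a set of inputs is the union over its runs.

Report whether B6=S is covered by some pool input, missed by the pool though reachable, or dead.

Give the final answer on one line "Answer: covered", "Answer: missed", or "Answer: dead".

no pool input records B6=S
checking all 40 inputs in the declared domain: B6=S is never recorded -> dead

Answer: dead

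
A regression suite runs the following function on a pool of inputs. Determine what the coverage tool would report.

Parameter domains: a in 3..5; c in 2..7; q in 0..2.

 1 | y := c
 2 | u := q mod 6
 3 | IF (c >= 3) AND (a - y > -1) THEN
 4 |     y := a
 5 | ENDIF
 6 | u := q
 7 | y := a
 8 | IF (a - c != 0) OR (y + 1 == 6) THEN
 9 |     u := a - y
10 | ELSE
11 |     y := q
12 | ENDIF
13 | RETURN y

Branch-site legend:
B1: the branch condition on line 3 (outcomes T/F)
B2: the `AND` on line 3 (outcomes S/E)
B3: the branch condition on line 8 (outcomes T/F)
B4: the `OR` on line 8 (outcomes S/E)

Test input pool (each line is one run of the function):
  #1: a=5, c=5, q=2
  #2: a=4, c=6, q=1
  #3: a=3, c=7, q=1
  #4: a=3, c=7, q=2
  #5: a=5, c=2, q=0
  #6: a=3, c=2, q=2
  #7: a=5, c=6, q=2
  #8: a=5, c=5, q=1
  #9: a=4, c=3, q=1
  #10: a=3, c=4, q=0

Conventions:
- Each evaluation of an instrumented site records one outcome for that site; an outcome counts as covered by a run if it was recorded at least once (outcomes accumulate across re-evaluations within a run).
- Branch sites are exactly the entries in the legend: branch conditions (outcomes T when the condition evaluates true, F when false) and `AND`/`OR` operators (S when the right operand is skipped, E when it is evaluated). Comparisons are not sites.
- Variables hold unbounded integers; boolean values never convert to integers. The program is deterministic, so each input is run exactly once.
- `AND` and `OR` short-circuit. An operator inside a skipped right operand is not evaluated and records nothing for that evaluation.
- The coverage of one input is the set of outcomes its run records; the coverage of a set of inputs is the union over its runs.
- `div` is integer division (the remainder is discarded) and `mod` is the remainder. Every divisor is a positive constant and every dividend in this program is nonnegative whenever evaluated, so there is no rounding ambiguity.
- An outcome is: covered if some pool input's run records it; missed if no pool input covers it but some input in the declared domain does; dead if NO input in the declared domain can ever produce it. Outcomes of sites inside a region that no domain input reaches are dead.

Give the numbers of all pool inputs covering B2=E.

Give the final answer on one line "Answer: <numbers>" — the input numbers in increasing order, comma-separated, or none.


input #1 (a=5, c=5, q=2): records B2=E
input #2 (a=4, c=6, q=1): records B2=E
input #3 (a=3, c=7, q=1): records B2=E
input #4 (a=3, c=7, q=2): records B2=E
input #5 (a=5, c=2, q=0): does not record B2=E
input #6 (a=3, c=2, q=2): does not record B2=E
input #7 (a=5, c=6, q=2): records B2=E
input #8 (a=5, c=5, q=1): records B2=E
input #9 (a=4, c=3, q=1): records B2=E
input #10 (a=3, c=4, q=0): records B2=E
Answer: 1, 2, 3, 4, 7, 8, 9, 10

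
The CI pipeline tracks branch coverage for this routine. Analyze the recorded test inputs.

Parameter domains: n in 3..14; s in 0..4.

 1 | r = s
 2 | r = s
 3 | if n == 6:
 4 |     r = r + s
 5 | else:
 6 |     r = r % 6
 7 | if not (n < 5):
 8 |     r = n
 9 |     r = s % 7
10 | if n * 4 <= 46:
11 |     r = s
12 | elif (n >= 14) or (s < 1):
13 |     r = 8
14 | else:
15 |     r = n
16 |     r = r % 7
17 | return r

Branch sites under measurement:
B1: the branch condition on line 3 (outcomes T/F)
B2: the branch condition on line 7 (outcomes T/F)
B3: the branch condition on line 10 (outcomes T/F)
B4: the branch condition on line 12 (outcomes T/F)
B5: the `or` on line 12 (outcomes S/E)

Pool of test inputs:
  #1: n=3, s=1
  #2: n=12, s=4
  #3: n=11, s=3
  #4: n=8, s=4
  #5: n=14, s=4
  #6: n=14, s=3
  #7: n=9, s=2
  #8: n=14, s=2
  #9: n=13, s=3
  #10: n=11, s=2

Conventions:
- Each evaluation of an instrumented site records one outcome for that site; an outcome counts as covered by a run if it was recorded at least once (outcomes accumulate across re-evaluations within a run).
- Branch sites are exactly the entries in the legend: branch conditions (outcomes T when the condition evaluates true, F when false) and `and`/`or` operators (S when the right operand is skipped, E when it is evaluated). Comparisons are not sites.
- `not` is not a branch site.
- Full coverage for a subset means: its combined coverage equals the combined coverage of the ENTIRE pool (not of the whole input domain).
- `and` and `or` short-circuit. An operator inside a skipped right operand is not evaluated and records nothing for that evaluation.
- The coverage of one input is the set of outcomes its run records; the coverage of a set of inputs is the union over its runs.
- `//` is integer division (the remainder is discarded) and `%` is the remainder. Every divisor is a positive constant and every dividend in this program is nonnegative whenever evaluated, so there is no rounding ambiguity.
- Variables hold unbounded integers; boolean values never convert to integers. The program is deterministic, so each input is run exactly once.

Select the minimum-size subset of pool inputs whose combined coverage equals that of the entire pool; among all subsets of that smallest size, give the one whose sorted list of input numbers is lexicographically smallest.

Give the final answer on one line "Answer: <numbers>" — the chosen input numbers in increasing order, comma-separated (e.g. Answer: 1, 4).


input #1, n=3, s=1: events B1->F, B2->F, B3->T; outcomes B1=F, B2=F, B3=T
input #2, n=12, s=4: events B1->F, B2->T, B3->F, B5->E, B4->F; outcomes B1=F, B2=T, B3=F, B4=F, B5=E
input #3, n=11, s=3: events B1->F, B2->T, B3->T; outcomes B1=F, B2=T, B3=T
input #4, n=8, s=4: events B1->F, B2->T, B3->T; outcomes B1=F, B2=T, B3=T
input #5, n=14, s=4: events B1->F, B2->T, B3->F, B5->S, B4->T; outcomes B1=F, B2=T, B3=F, B4=T, B5=S
input #6, n=14, s=3: events B1->F, B2->T, B3->F, B5->S, B4->T; outcomes B1=F, B2=T, B3=F, B4=T, B5=S
input #7, n=9, s=2: events B1->F, B2->T, B3->T; outcomes B1=F, B2=T, B3=T
input #8, n=14, s=2: events B1->F, B2->T, B3->F, B5->S, B4->T; outcomes B1=F, B2=T, B3=F, B4=T, B5=S
input #9, n=13, s=3: events B1->F, B2->T, B3->F, B5->E, B4->F; outcomes B1=F, B2=T, B3=F, B4=F, B5=E
input #10, n=11, s=2: events B1->F, B2->T, B3->T; outcomes B1=F, B2=T, B3=T
union over all inputs: B1=F, B2=T, B2=F, B3=T, B3=F, B4=T, B4=F, B5=S, B5=E (9 outcomes)
every size-1 subset falls short of the 9 outcomes (best: 5/9)
every size-2 subset falls short of the 9 outcomes (best: 7/9)
inputs {1, 2, 5} (size 3) cover everything; no size-3 subset with a lexicographically smaller index list covers all 9
Answer: 1, 2, 5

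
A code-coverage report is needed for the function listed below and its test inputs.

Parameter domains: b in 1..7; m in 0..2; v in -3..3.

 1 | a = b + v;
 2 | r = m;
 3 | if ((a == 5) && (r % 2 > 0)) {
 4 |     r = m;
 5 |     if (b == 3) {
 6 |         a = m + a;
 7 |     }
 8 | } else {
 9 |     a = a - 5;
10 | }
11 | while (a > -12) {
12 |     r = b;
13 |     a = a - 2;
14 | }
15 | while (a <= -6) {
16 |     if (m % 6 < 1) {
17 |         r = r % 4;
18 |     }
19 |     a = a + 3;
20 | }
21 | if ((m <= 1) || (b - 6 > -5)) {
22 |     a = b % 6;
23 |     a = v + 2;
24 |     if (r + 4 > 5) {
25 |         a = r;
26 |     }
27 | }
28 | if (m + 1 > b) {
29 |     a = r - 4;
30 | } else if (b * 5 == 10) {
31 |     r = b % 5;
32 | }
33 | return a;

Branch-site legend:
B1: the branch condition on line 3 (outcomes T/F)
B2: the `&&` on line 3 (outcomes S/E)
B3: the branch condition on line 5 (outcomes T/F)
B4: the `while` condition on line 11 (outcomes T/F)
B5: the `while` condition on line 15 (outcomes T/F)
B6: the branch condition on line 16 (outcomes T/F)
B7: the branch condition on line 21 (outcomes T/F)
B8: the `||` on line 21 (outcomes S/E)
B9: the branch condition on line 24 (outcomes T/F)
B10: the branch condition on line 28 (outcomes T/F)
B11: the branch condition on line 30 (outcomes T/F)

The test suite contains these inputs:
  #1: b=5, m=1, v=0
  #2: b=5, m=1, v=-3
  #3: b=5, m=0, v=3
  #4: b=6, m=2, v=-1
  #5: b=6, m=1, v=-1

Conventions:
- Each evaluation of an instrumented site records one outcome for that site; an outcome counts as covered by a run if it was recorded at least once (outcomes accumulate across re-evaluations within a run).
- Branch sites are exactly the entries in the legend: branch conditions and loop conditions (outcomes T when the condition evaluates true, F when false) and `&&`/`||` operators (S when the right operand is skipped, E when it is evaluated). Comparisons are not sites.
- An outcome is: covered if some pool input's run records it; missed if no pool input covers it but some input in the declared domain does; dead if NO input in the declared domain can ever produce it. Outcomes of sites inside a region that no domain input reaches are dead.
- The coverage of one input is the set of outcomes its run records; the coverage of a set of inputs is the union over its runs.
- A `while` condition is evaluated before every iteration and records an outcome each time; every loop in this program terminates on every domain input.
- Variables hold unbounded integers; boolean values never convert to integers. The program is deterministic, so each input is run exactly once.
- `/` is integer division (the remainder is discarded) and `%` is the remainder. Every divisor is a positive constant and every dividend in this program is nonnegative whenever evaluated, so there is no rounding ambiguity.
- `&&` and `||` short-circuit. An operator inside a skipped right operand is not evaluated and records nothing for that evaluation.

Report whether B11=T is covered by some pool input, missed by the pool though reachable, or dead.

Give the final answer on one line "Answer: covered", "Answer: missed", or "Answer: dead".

no pool input records B11=T
but domain input (b=2, m=0, v=-3) does record it -> reachable, so missed

Answer: missed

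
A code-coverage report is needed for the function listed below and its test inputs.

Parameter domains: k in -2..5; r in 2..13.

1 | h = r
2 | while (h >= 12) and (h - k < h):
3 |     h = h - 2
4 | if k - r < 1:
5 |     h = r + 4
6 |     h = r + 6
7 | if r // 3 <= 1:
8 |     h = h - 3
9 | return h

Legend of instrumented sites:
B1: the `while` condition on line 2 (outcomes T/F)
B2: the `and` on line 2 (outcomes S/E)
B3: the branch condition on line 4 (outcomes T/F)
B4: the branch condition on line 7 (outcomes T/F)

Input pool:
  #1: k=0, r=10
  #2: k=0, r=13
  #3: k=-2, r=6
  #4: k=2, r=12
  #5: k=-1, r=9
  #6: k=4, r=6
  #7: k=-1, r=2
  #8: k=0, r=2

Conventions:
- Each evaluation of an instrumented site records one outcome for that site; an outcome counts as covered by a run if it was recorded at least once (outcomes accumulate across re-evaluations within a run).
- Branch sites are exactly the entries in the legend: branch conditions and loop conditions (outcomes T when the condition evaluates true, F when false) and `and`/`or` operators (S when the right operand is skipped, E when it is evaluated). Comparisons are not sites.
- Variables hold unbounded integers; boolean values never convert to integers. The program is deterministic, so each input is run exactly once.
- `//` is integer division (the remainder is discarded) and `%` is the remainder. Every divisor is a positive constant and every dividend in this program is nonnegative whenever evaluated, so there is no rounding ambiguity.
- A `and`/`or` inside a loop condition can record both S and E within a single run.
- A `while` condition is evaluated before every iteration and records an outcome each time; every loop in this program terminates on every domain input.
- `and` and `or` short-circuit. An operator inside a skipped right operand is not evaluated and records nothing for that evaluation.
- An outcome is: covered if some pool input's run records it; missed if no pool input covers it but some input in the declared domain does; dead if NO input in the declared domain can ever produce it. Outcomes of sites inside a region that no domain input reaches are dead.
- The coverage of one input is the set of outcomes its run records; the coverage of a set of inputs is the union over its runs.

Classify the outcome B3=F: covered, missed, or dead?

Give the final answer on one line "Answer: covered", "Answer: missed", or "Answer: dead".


no pool input records B3=F
but domain input (k=3, r=2) does record it -> reachable, so missed
Answer: missed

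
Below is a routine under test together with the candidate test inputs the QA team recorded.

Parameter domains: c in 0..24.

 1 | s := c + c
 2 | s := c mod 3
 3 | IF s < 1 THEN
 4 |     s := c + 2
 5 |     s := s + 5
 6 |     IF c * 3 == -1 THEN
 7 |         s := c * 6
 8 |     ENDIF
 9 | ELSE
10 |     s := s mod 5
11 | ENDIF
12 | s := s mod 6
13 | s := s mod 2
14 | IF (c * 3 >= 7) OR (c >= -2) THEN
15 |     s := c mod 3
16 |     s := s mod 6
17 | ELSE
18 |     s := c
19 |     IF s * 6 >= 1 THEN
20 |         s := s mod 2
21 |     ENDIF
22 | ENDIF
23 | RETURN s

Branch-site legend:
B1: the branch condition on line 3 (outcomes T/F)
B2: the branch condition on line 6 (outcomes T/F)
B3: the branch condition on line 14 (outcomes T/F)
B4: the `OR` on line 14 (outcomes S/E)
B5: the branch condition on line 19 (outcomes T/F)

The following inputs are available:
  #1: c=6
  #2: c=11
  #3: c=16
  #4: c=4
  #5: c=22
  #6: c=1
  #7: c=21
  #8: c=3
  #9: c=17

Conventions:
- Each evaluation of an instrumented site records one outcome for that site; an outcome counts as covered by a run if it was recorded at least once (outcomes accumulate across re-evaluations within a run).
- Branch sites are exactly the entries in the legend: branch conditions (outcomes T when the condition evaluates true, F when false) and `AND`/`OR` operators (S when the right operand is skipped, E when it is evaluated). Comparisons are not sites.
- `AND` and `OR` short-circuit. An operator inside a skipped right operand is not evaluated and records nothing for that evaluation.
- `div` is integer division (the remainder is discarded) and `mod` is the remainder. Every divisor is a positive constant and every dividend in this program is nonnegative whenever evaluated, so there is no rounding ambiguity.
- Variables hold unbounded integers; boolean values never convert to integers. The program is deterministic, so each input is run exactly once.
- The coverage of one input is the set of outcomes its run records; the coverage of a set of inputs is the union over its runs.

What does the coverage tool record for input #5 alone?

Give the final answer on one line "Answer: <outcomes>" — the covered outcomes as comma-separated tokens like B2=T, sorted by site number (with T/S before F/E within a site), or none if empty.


Running input #5 (c=22), event by event:
  B1->F, B4->S, B3->T
collecting distinct outcomes: B1=F, B3=T, B4=S
Answer: B1=F, B3=T, B4=S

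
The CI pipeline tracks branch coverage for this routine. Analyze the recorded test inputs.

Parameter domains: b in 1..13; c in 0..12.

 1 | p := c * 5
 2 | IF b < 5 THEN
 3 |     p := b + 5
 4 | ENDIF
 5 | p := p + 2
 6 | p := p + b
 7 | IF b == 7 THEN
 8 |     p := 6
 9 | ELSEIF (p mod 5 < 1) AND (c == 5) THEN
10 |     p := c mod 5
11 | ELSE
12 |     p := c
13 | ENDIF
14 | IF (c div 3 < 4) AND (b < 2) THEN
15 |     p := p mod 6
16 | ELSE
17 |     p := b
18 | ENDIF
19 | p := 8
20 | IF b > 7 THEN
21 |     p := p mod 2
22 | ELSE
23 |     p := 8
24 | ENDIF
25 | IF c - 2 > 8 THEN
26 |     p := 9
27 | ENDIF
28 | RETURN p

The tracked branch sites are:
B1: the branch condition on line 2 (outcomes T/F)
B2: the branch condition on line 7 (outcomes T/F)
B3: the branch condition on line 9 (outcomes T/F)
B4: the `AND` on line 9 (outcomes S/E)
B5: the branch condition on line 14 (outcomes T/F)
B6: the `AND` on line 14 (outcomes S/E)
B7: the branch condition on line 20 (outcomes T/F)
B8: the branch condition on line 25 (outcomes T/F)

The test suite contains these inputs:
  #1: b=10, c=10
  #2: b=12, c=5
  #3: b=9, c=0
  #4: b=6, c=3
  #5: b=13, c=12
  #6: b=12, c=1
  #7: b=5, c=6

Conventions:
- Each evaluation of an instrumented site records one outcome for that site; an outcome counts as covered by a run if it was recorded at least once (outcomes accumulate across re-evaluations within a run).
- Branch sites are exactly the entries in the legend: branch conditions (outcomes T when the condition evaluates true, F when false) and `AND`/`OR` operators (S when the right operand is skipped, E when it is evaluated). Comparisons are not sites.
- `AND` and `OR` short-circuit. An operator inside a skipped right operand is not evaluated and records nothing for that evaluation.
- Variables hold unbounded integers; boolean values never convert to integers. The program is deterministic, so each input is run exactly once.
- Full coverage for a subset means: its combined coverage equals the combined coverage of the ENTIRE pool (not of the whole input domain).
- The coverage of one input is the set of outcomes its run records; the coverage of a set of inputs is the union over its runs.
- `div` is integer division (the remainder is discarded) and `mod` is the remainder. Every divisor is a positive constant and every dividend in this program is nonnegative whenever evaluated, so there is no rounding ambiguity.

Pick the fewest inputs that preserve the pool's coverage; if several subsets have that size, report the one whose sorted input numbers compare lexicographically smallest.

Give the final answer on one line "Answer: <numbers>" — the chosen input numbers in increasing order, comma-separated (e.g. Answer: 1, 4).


test 1 (b=10, c=10) fires B1->F, B2->F, B4->S, B3->F, B6->E, B5->F, B7->T, B8->F; hits B1=F, B2=F, B3=F, B4=S, B5=F, B6=E, B7=T, B8=F
test 2 (b=12, c=5) fires B1->F, B2->F, B4->S, B3->F, B6->E, B5->F, B7->T, B8->F; hits B1=F, B2=F, B3=F, B4=S, B5=F, B6=E, B7=T, B8=F
test 3 (b=9, c=0) fires B1->F, B2->F, B4->S, B3->F, B6->E, B5->F, B7->T, B8->F; hits B1=F, B2=F, B3=F, B4=S, B5=F, B6=E, B7=T, B8=F
test 4 (b=6, c=3) fires B1->F, B2->F, B4->S, B3->F, B6->E, B5->F, B7->F, B8->F; hits B1=F, B2=F, B3=F, B4=S, B5=F, B6=E, B7=F, B8=F
test 5 (b=13, c=12) fires B1->F, B2->F, B4->E, B3->F, B6->S, B5->F, B7->T, B8->T; hits B1=F, B2=F, B3=F, B4=E, B5=F, B6=S, B7=T, B8=T
test 6 (b=12, c=1) fires B1->F, B2->F, B4->S, B3->F, B6->E, B5->F, B7->T, B8->F; hits B1=F, B2=F, B3=F, B4=S, B5=F, B6=E, B7=T, B8=F
test 7 (b=5, c=6) fires B1->F, B2->F, B4->S, B3->F, B6->E, B5->F, B7->F, B8->F; hits B1=F, B2=F, B3=F, B4=S, B5=F, B6=E, B7=F, B8=F
union over all inputs: B1=F, B2=F, B3=F, B4=S, B4=E, B5=F, B6=S, B6=E, B7=T, B7=F, B8=T, B8=F (12 outcomes)
checked all size-1 subsets: none covers 12 outcomes (max 8/12)
inputs {4, 5} (size 2) cover everything; no size-2 subset with a lexicographically smaller index list covers all 12
Answer: 4, 5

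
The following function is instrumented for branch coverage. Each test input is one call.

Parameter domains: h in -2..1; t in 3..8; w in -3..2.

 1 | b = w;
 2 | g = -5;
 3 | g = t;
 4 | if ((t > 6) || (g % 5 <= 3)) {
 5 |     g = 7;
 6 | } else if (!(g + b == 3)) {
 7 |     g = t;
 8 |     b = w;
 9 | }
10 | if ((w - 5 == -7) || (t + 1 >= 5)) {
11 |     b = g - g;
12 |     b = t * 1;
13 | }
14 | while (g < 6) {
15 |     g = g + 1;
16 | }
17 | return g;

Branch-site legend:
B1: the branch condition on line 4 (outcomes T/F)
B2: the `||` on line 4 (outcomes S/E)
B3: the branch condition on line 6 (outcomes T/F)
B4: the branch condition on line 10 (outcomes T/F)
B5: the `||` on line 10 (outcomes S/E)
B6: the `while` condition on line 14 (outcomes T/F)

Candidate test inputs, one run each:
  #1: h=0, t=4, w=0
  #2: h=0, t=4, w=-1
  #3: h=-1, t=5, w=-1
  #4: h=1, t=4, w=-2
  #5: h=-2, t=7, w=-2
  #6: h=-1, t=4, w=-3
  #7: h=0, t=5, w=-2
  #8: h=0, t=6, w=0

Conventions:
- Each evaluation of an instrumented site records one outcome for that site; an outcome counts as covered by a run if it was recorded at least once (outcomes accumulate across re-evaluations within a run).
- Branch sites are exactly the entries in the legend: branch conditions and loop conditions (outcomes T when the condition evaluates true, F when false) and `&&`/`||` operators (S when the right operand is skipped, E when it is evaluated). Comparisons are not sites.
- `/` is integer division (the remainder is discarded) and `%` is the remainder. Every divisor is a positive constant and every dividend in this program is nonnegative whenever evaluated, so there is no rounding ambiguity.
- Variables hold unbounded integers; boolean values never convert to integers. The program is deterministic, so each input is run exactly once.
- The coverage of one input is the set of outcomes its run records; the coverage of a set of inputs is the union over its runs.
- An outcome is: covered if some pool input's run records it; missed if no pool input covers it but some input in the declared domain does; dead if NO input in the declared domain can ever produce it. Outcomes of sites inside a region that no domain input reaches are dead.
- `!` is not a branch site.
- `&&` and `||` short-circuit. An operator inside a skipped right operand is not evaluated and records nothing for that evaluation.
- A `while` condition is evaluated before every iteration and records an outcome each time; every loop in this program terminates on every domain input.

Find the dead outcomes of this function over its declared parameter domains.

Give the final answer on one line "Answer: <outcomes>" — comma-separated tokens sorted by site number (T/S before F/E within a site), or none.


checking every outcome against all 144 domain inputs:
  reachable outcomes have witnesses, e.g. B1=T (e.g. h=-2, t=3, w=-3), B1=F (e.g. h=-2, t=4, w=-3), B2=S (e.g. h=-2, t=7, w=-3), B2=E (e.g. h=-2, t=3, w=-3)
Answer: none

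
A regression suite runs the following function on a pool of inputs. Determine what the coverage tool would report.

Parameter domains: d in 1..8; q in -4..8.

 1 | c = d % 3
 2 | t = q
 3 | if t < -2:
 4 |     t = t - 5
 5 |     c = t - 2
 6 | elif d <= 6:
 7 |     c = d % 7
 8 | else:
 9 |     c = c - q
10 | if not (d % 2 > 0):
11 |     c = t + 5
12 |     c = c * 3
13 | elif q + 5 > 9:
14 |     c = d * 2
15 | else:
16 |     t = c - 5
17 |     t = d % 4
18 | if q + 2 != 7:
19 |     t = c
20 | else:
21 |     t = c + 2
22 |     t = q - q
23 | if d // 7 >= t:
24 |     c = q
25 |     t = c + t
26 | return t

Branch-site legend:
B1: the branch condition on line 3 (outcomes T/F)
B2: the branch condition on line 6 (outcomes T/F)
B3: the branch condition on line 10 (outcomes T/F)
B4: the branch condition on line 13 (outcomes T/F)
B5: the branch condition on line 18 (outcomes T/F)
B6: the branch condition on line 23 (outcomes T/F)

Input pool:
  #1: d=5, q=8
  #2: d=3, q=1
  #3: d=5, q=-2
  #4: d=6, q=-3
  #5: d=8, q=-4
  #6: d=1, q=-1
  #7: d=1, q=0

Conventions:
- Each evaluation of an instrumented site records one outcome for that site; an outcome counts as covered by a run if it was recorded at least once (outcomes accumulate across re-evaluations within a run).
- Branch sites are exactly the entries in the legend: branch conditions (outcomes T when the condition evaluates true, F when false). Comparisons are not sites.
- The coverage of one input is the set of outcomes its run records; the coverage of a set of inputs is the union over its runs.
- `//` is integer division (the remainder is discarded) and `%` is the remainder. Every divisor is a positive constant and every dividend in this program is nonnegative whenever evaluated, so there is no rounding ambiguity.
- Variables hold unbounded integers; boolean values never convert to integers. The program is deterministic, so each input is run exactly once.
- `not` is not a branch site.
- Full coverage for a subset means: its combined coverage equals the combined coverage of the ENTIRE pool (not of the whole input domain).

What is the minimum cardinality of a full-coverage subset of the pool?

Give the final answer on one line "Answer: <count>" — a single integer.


#1 (d=5, q=8) -> B1->F, B2->T, B3->F, B4->T, B5->T, B6->F; covered: B1=F, B2=T, B3=F, B4=T, B5=T, B6=F
#2 (d=3, q=1) -> B1->F, B2->T, B3->F, B4->F, B5->T, B6->F; covered: B1=F, B2=T, B3=F, B4=F, B5=T, B6=F
#3 (d=5, q=-2) -> B1->F, B2->T, B3->F, B4->F, B5->T, B6->F; covered: B1=F, B2=T, B3=F, B4=F, B5=T, B6=F
#4 (d=6, q=-3) -> B1->T, B3->T, B5->T, B6->T; covered: B1=T, B3=T, B5=T, B6=T
#5 (d=8, q=-4) -> B1->T, B3->T, B5->T, B6->T; covered: B1=T, B3=T, B5=T, B6=T
#6 (d=1, q=-1) -> B1->F, B2->T, B3->F, B4->F, B5->T, B6->F; covered: B1=F, B2=T, B3=F, B4=F, B5=T, B6=F
#7 (d=1, q=0) -> B1->F, B2->T, B3->F, B4->F, B5->T, B6->F; covered: B1=F, B2=T, B3=F, B4=F, B5=T, B6=F
together the pool reaches 10 outcomes: B1=T, B1=F, B2=T, B3=T, B3=F, B4=T, B4=F, B5=T, B6=T, B6=F
checked all size-1 subsets: none covers 10 outcomes (max 6/10)
checked all size-2 subsets: none covers 10 outcomes (max 9/10)
size 3: inputs {1, 2, 4} cover all 10 outcomes, and no lexicographically smaller subset of this size does
Answer: 3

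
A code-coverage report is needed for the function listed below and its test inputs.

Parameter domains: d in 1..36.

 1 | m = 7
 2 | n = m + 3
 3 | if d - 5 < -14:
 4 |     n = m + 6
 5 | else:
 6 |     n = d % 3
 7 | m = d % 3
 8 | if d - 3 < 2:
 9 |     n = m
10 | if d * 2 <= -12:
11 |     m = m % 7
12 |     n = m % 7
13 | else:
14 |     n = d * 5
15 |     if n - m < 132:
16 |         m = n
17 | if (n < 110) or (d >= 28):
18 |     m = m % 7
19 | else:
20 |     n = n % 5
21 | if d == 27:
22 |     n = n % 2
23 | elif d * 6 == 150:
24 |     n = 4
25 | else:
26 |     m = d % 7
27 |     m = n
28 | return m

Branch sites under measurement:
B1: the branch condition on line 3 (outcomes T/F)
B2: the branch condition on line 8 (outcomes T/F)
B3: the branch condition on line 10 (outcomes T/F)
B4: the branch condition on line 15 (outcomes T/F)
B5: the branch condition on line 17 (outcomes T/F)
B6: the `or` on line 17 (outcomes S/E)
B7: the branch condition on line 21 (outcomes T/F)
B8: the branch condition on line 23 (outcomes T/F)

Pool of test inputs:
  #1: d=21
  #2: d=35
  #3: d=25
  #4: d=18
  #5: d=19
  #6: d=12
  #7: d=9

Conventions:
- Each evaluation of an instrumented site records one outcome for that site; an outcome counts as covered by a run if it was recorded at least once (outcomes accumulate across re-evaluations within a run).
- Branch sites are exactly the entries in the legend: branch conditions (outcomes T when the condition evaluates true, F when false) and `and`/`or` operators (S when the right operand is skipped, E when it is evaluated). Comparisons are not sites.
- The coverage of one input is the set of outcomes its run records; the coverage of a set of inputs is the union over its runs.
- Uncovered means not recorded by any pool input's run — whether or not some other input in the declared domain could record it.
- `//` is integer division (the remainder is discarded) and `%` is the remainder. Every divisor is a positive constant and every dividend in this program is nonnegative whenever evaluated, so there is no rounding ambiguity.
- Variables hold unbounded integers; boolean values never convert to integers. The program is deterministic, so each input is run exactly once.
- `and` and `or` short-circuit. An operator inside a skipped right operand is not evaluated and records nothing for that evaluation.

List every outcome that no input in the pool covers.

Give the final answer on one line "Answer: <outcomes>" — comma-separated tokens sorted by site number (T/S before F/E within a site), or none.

run #1 (d=21) records B1=F, B2=F, B3=F, B4=T, B5=T, B6=S, B7=F, B8=F
run #2 (d=35) records B1=F, B2=F, B3=F, B4=F, B5=T, B6=E, B7=F, B8=F
run #3 (d=25) records B1=F, B2=F, B3=F, B4=T, B5=F, B6=E, B7=F, B8=T
run #4 (d=18) records B1=F, B2=F, B3=F, B4=T, B5=T, B6=S, B7=F, B8=F
run #5 (d=19) records B1=F, B2=F, B3=F, B4=T, B5=T, B6=S, B7=F, B8=F
run #6 (d=12) records B1=F, B2=F, B3=F, B4=T, B5=T, B6=S, B7=F, B8=F
run #7 (d=9) records B1=F, B2=F, B3=F, B4=T, B5=T, B6=S, B7=F, B8=F
union over the pool: B1=F, B2=F, B3=F, B4=T, B4=F, B5=T, B5=F, B6=S, B6=E, B7=F, B8=T, B8=F
uncovered (4 of 16): B1=T, B2=T, B3=T, B7=T

Answer: B1=T, B2=T, B3=T, B7=T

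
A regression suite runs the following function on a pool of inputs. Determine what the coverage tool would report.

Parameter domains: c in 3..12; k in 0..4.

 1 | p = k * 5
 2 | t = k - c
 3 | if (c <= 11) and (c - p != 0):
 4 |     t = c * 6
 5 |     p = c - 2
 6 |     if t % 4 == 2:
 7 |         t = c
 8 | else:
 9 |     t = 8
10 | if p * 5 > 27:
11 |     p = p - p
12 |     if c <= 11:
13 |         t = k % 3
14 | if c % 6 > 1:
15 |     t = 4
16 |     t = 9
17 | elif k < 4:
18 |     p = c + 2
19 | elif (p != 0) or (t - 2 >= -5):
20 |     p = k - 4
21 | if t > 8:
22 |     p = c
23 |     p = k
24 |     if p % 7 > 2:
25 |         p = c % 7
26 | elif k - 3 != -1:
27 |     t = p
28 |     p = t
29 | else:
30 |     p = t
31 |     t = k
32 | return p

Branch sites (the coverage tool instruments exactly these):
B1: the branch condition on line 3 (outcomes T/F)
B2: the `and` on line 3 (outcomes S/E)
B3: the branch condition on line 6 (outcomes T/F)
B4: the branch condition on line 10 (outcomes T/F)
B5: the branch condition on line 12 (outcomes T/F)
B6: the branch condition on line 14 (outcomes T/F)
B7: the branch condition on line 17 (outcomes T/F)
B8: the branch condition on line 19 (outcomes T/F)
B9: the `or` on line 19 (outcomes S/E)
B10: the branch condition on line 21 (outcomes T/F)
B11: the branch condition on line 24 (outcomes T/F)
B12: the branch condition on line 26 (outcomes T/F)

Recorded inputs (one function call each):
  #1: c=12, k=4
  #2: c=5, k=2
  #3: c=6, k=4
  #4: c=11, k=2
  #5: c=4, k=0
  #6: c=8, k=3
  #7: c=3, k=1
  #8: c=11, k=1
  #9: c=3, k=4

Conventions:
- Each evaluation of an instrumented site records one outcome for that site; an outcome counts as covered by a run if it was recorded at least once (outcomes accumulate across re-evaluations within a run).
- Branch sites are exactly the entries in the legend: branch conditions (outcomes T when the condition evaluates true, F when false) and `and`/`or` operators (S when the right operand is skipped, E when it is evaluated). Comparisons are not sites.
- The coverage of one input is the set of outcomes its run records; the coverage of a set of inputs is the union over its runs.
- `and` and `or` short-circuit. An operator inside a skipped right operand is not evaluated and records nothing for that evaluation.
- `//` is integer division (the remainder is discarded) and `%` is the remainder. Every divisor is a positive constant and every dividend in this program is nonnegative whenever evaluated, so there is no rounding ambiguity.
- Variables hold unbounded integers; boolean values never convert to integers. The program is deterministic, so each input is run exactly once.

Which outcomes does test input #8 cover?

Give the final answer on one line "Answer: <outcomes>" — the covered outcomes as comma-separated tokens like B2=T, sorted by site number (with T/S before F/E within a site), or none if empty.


Tracing the run of input #8 (c=11, k=1):
  B2->E, B1->T, B3->T, B4->T, B5->T, B6->T, B10->T, B11->F
collecting distinct outcomes: B1=T, B2=E, B3=T, B4=T, B5=T, B6=T, B10=T, B11=F
Answer: B1=T, B2=E, B3=T, B4=T, B5=T, B6=T, B10=T, B11=F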